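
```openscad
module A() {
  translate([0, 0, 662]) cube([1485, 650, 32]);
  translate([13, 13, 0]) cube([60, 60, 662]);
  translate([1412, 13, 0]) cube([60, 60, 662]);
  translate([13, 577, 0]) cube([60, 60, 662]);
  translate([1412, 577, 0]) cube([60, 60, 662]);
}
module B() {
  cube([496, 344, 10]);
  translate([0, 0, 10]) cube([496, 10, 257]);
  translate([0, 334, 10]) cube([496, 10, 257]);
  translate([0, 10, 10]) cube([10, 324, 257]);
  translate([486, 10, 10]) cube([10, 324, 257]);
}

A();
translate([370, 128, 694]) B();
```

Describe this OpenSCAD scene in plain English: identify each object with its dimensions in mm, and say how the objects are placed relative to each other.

A is a table with a 1485×650 mm rectangular top, 32 mm thick, top surface at z = 694 mm, supported by four 60×60 mm square legs, each inset 13 mm from the nearest pair of top edges, running from the floor.

B is an open-topped rectangular box: outside dimensions 496×344×267 mm, with a uniform wall and base thickness of 10 mm. The base is a full 496×344 slab on the floor; four walls sit on top of the base. The front and back walls (the −y and +y sides) span the full width; the two side walls fit between them.

The open box is on top of the table.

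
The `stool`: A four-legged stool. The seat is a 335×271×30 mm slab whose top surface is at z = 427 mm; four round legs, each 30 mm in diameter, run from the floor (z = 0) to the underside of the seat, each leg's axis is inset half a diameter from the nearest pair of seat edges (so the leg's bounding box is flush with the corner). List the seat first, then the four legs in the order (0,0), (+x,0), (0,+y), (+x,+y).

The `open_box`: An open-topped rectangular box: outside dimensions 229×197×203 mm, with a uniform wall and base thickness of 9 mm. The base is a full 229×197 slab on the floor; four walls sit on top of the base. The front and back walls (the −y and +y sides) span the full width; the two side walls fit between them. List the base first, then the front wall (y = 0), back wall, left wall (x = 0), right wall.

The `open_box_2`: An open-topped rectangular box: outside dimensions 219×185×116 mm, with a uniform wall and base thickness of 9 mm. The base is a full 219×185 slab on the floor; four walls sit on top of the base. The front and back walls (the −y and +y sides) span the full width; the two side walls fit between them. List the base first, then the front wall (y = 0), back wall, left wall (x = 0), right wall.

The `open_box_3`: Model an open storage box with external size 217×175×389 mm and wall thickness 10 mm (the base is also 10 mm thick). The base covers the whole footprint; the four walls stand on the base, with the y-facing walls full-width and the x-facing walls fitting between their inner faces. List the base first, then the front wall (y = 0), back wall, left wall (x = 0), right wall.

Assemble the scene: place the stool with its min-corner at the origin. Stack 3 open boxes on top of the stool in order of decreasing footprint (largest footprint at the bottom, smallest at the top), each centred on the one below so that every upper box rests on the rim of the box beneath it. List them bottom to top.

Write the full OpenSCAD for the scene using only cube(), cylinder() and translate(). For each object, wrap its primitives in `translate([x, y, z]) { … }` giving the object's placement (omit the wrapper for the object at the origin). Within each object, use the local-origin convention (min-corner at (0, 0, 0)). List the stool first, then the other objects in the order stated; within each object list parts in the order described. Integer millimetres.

translate([0, 0, 397]) cube([335, 271, 30]);
translate([15, 15, 0]) cylinder(h = 397, r = 15);
translate([320, 15, 0]) cylinder(h = 397, r = 15);
translate([15, 256, 0]) cylinder(h = 397, r = 15);
translate([320, 256, 0]) cylinder(h = 397, r = 15);
translate([53, 37, 427]) {
  cube([229, 197, 9]);
  translate([0, 0, 9]) cube([229, 9, 194]);
  translate([0, 188, 9]) cube([229, 9, 194]);
  translate([0, 9, 9]) cube([9, 179, 194]);
  translate([220, 9, 9]) cube([9, 179, 194]);
}
translate([58, 43, 630]) {
  cube([219, 185, 9]);
  translate([0, 0, 9]) cube([219, 9, 107]);
  translate([0, 176, 9]) cube([219, 9, 107]);
  translate([0, 9, 9]) cube([9, 167, 107]);
  translate([210, 9, 9]) cube([9, 167, 107]);
}
translate([59, 48, 746]) {
  cube([217, 175, 10]);
  translate([0, 0, 10]) cube([217, 10, 379]);
  translate([0, 165, 10]) cube([217, 10, 379]);
  translate([0, 10, 10]) cube([10, 155, 379]);
  translate([207, 10, 10]) cube([10, 155, 379]);
}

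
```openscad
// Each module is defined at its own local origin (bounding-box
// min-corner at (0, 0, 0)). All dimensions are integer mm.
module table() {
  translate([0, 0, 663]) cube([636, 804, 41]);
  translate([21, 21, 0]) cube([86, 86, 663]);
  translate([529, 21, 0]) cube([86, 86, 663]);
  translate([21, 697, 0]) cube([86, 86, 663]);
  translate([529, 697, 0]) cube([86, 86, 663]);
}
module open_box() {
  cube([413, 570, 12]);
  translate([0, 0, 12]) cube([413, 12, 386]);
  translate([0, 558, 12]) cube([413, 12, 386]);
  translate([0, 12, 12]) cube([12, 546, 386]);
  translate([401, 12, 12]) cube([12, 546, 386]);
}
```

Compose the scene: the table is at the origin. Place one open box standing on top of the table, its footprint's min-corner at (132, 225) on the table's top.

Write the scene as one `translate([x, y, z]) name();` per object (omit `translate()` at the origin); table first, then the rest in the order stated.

table();
translate([132, 225, 704]) open_box();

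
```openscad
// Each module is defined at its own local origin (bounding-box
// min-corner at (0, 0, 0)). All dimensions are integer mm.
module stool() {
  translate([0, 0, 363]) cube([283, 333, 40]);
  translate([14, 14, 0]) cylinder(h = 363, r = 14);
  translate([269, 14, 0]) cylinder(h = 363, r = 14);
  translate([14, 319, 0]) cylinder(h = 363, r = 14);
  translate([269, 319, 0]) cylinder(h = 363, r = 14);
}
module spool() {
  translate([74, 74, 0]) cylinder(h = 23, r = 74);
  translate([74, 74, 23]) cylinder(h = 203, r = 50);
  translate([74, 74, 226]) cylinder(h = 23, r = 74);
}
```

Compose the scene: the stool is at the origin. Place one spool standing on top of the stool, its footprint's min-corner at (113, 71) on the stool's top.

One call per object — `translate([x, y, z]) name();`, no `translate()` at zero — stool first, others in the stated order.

stool();
translate([113, 71, 403]) spool();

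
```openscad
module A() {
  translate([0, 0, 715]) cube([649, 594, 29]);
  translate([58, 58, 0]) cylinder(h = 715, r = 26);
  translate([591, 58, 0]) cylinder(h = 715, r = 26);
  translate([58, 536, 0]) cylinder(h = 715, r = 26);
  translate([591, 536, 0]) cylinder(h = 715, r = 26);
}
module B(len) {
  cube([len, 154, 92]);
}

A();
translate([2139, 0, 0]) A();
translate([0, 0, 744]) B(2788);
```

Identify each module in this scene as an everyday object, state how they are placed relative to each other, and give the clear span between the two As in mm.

A is a table. B is a beam. A beam spans the tops of two tables. The clear span between the two tables is 1490 mm.

Second table starts at x = 2139; first ends at x = 649; clear span = 2139 − 649 = 1490 mm.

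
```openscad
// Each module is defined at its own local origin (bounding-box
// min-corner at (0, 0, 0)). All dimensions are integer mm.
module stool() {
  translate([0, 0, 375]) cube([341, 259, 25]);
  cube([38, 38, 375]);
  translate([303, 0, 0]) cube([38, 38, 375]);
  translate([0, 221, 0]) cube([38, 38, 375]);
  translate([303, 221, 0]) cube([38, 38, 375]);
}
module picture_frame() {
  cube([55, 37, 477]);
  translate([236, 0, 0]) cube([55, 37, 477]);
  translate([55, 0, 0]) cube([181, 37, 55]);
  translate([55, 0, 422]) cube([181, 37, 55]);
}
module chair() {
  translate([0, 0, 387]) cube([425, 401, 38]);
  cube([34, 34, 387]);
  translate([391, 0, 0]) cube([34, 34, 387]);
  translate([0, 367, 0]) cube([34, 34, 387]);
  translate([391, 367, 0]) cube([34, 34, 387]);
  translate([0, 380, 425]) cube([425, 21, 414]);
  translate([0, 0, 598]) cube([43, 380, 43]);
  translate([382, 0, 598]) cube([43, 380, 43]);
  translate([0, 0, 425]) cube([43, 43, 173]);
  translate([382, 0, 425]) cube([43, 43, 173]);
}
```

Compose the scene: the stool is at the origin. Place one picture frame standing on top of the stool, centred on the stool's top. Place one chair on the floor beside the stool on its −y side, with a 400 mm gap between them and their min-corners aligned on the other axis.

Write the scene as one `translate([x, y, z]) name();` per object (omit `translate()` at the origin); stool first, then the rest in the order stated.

stool();
translate([25, 111, 400]) picture_frame();
translate([0, -801, 0]) chair();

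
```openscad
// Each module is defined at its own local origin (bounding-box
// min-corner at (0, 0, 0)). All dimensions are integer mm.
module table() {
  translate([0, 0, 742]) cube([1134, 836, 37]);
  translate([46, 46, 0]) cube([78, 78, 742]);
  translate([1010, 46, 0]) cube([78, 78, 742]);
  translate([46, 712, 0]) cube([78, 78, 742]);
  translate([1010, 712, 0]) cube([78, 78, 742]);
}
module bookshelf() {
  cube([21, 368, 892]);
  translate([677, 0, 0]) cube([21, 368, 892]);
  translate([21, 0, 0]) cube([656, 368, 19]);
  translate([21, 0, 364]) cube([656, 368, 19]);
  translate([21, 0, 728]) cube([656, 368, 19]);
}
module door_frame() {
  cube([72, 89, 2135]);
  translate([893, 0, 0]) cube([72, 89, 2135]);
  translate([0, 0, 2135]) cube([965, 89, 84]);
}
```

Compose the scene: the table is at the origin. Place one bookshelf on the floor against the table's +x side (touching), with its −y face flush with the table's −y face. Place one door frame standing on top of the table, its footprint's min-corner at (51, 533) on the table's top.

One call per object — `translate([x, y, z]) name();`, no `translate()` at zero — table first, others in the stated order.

table();
translate([1134, 0, 0]) bookshelf();
translate([51, 533, 779]) door_frame();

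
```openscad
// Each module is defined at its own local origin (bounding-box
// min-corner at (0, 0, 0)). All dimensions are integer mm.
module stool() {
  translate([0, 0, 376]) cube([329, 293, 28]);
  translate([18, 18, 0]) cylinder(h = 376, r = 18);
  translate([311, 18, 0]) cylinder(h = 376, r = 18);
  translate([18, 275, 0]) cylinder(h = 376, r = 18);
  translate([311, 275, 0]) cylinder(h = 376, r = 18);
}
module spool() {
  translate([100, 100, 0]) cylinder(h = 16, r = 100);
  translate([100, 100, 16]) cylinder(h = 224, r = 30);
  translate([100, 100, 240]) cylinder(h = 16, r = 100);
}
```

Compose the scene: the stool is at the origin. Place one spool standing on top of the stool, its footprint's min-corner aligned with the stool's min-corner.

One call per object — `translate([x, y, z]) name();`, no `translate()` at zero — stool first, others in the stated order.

stool();
translate([0, 0, 404]) spool();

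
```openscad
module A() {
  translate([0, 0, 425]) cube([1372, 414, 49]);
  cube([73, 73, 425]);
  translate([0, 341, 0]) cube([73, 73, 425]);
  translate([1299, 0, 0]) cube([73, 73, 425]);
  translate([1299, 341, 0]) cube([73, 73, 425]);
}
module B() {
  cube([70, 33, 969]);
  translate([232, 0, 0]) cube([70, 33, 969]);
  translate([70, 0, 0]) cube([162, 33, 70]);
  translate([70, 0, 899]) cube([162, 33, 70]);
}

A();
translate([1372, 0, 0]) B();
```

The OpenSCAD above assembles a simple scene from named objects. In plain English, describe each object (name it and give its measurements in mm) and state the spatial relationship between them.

A is a long wooden bench with a 1372 mm (x) × 414 mm (y) seat, 49 mm thick, its top surface 474 mm above the floor. Four 73 mm square legs at the seat corners, flush with the edges, run from z = 0 to the seat underside.

B is a picture frame with a 162×829 mm rectangular opening (x by z) and a uniform 70 mm border on every side. Frame depth is 33 mm along y. It is built from two vertical stiles running the full outside height and two horizontal rails spanning the gap between the stiles.

The picture frame is against the bench's +x side, with their −y faces flush.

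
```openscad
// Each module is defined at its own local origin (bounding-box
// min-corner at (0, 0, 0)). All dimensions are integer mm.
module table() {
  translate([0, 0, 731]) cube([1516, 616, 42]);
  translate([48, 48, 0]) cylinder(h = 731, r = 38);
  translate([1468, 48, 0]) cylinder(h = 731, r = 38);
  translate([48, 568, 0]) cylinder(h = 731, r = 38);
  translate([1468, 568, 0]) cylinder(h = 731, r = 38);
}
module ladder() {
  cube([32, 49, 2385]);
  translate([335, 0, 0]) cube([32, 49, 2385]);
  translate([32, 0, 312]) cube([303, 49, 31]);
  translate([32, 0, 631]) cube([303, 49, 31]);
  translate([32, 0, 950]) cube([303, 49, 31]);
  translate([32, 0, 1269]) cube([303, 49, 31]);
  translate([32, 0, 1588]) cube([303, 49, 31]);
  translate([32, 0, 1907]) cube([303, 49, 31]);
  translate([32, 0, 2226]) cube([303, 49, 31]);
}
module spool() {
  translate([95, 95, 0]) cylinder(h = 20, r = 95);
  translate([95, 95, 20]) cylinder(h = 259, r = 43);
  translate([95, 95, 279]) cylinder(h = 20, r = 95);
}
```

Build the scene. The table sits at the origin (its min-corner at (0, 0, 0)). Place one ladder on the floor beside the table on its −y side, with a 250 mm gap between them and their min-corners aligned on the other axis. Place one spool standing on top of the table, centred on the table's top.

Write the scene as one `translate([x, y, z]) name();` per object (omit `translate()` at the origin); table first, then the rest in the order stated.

table();
translate([0, -299, 0]) ladder();
translate([663, 213, 773]) spool();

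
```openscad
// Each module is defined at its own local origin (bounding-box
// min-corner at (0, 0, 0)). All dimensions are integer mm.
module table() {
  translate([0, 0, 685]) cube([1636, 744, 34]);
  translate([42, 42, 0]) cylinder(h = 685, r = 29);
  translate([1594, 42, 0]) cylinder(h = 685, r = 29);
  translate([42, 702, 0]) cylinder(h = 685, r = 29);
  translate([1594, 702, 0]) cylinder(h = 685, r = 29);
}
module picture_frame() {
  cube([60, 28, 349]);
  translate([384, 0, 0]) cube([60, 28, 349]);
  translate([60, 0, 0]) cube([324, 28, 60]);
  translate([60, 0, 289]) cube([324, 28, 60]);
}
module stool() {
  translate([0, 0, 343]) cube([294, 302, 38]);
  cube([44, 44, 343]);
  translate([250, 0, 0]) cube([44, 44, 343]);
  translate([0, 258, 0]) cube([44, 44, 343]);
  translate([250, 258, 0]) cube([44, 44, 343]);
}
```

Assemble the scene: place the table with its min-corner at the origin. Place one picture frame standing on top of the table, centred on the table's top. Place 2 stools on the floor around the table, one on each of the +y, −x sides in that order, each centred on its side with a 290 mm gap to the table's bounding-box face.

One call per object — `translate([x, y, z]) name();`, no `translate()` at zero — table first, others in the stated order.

table();
translate([596, 358, 719]) picture_frame();
translate([671, 1034, 0]) stool();
translate([-584, 221, 0]) stool();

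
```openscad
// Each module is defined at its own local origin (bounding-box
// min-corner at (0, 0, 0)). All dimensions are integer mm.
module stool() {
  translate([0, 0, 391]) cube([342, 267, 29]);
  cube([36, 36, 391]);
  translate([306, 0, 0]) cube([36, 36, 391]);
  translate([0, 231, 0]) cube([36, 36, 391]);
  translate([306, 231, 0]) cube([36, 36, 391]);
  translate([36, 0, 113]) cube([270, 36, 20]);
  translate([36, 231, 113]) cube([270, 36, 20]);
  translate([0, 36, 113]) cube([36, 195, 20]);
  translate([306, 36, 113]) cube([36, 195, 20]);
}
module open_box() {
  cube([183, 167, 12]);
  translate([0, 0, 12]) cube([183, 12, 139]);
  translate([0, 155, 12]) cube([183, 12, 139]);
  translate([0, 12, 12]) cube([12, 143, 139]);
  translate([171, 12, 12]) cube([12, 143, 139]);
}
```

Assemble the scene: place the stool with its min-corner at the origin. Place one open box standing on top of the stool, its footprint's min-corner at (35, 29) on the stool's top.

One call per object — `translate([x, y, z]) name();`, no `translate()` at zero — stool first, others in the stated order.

stool();
translate([35, 29, 420]) open_box();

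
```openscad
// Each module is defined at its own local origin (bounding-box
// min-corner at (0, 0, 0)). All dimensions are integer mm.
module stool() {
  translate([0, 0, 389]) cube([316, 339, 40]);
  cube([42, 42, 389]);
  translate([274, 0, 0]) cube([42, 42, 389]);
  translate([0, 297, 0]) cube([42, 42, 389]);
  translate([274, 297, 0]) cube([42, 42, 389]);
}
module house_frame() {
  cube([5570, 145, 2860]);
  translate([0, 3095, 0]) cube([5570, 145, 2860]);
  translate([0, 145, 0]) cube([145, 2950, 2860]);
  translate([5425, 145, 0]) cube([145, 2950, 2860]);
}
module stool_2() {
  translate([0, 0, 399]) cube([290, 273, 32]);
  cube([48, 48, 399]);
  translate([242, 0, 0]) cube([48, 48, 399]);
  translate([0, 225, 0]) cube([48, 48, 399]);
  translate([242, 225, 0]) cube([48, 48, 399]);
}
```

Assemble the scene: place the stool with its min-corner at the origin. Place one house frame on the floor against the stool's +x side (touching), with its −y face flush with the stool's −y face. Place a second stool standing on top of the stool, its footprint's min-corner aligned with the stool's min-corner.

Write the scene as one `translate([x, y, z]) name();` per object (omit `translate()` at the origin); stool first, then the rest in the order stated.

stool();
translate([316, 0, 0]) house_frame();
translate([0, 0, 429]) stool_2();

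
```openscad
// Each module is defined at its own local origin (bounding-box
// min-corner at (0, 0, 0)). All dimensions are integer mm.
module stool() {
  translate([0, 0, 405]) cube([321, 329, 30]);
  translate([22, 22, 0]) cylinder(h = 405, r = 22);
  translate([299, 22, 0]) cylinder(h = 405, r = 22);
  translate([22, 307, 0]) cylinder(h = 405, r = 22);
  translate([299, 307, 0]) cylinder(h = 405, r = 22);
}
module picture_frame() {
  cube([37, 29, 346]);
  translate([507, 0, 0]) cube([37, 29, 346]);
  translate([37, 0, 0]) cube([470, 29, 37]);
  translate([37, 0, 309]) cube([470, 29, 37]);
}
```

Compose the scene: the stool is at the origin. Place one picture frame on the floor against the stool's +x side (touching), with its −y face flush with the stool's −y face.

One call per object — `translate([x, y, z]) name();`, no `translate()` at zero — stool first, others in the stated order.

stool();
translate([321, 0, 0]) picture_frame();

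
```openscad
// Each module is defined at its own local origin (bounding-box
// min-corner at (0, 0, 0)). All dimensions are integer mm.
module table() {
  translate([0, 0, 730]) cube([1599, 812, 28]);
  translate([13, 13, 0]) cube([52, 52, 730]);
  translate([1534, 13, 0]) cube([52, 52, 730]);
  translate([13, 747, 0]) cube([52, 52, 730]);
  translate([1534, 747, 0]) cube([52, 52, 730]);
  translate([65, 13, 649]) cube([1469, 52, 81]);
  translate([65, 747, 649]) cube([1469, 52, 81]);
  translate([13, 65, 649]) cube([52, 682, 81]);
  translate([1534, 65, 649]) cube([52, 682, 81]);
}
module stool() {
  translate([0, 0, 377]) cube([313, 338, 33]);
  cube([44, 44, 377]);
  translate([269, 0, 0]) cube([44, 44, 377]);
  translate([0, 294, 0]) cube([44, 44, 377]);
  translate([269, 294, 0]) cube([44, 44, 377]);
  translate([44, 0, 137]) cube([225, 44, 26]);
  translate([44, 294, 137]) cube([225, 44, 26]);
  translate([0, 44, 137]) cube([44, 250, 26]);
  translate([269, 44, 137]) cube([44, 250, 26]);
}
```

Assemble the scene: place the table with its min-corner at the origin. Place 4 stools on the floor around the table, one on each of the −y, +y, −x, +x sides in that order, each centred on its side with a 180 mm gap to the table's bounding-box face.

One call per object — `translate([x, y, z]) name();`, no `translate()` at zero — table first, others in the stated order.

table();
translate([643, -518, 0]) stool();
translate([643, 992, 0]) stool();
translate([-493, 237, 0]) stool();
translate([1779, 237, 0]) stool();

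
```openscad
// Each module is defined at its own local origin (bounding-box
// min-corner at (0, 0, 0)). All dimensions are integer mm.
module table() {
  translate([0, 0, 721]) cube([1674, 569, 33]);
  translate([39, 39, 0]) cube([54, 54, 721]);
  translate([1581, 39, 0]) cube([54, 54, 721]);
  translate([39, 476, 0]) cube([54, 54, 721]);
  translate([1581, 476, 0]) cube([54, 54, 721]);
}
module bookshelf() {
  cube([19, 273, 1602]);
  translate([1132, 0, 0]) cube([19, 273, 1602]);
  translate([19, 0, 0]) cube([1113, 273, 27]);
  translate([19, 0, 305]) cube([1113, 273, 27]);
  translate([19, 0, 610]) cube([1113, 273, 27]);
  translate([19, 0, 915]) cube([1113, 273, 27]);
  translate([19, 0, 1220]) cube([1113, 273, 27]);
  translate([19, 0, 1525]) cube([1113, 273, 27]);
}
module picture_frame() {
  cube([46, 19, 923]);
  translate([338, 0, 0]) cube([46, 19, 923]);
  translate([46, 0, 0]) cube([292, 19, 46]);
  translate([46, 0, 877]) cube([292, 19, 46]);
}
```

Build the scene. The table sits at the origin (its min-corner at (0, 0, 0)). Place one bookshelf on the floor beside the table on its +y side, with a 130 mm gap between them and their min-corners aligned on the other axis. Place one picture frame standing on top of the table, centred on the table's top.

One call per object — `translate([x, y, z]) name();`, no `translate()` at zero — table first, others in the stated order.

table();
translate([0, 699, 0]) bookshelf();
translate([645, 275, 754]) picture_frame();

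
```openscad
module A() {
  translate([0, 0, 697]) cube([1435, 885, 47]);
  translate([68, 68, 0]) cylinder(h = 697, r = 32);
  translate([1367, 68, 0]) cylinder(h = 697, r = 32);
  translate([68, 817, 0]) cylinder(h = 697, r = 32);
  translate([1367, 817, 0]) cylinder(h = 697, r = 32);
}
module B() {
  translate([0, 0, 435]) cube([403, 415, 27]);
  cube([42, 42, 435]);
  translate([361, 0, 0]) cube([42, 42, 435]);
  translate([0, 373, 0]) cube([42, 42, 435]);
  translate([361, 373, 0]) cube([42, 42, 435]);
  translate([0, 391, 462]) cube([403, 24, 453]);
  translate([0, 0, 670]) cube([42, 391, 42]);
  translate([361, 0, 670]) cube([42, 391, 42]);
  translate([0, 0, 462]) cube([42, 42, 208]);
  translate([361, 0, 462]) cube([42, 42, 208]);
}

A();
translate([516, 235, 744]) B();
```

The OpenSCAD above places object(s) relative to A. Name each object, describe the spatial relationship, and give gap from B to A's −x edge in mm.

A is a table. B is a chair. The chair is on top of the table, centred. The gap from the chair to the table's −x edge is 516 mm.

The chair's min-x is at 516; the table's min-x is 0; gap = 516 mm.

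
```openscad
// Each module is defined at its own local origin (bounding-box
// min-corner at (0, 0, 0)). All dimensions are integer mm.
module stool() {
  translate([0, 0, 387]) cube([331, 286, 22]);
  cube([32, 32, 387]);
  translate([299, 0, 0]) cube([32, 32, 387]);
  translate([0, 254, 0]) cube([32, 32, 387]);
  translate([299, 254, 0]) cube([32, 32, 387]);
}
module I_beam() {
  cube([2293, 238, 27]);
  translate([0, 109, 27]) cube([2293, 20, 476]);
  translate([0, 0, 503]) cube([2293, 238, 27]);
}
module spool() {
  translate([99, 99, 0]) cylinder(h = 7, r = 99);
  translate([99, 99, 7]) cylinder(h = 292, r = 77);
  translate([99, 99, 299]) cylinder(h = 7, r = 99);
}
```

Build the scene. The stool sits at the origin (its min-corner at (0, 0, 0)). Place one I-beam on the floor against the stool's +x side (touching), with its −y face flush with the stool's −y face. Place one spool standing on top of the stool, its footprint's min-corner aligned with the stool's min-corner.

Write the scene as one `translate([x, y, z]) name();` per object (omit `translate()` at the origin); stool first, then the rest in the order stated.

stool();
translate([331, 0, 0]) I_beam();
translate([0, 0, 409]) spool();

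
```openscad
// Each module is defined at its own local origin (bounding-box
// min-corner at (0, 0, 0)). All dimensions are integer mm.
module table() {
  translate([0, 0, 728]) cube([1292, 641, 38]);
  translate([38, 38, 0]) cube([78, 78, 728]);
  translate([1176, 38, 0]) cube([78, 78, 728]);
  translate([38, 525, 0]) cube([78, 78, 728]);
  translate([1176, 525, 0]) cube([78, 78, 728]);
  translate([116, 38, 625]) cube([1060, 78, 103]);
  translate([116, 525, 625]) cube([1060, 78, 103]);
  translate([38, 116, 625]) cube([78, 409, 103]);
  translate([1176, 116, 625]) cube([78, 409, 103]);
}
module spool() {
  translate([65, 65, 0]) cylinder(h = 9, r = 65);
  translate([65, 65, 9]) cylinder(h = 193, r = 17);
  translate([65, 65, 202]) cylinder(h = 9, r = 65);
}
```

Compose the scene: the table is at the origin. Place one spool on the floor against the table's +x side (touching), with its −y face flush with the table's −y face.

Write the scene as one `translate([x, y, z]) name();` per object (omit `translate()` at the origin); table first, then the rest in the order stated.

table();
translate([1292, 0, 0]) spool();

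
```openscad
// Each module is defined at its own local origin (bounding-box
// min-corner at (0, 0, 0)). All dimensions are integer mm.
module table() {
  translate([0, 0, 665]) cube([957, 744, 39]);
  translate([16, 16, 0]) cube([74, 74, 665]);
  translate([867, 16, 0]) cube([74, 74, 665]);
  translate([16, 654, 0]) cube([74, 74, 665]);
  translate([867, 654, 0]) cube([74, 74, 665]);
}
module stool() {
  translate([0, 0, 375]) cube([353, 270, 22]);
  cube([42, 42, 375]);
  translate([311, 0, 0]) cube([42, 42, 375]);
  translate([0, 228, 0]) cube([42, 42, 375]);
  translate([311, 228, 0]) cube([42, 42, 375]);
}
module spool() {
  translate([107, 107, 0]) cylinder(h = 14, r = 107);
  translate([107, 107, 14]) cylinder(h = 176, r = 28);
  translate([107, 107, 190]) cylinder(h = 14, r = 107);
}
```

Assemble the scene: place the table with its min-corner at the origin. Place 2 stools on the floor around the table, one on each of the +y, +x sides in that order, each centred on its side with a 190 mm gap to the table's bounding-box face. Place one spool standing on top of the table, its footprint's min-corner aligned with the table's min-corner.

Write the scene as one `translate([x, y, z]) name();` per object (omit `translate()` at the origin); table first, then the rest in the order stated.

table();
translate([302, 934, 0]) stool();
translate([1147, 237, 0]) stool();
translate([0, 0, 704]) spool();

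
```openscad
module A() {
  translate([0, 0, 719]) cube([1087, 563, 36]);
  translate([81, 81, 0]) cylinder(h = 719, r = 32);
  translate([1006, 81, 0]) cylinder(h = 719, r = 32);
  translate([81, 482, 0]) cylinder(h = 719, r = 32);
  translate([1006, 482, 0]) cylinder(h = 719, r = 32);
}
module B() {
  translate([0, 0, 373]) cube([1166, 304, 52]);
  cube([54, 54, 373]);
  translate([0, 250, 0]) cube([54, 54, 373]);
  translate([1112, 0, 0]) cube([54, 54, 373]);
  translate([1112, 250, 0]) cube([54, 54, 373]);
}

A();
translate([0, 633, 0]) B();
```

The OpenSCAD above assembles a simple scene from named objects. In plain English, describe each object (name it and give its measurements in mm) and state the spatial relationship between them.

A is a table with a 1087×563 mm rectangular top, 36 mm thick, top surface at z = 755 mm, supported by four round legs of 64 mm diameter, each leg's bounding box inset 49 mm from the nearest pair of top edges, running from the floor.

B is a bench: a 1166×304 mm seat slab, 52 mm thick, top at z = 425 mm, on four 54×54 mm square legs flush with the seat corners and standing on z = 0.

The bench is on the floor beside the table on its +y side.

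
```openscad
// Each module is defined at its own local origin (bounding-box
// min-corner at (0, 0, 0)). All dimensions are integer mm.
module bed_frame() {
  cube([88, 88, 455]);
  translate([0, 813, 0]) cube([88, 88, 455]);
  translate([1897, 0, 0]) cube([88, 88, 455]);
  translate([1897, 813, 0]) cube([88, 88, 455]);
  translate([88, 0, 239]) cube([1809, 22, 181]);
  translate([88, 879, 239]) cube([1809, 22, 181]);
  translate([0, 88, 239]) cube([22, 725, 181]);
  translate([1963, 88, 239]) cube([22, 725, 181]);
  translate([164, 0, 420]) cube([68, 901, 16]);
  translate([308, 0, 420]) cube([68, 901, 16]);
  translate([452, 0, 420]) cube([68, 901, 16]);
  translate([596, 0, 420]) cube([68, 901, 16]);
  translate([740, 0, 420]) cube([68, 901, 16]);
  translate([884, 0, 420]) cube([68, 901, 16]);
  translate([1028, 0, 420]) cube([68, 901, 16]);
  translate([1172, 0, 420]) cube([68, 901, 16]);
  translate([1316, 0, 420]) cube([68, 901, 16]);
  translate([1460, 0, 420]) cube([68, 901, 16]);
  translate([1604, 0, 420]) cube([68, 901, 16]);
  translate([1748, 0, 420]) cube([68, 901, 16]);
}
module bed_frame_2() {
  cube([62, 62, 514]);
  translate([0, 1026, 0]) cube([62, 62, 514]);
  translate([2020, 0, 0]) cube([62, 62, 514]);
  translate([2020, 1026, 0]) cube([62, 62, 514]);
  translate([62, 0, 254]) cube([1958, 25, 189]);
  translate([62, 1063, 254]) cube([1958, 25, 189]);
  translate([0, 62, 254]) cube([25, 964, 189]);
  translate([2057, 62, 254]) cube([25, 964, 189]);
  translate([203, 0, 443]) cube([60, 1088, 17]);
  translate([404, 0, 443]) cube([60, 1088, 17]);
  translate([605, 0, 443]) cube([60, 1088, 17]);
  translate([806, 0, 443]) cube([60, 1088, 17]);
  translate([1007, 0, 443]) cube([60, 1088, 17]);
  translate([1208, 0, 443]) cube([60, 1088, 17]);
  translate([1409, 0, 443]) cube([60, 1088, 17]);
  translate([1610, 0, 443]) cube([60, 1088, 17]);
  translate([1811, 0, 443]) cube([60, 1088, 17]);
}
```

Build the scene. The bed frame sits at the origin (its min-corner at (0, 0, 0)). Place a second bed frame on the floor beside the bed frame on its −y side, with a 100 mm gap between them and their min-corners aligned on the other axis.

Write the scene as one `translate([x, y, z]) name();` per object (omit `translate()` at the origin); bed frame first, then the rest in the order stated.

bed_frame();
translate([0, -1188, 0]) bed_frame_2();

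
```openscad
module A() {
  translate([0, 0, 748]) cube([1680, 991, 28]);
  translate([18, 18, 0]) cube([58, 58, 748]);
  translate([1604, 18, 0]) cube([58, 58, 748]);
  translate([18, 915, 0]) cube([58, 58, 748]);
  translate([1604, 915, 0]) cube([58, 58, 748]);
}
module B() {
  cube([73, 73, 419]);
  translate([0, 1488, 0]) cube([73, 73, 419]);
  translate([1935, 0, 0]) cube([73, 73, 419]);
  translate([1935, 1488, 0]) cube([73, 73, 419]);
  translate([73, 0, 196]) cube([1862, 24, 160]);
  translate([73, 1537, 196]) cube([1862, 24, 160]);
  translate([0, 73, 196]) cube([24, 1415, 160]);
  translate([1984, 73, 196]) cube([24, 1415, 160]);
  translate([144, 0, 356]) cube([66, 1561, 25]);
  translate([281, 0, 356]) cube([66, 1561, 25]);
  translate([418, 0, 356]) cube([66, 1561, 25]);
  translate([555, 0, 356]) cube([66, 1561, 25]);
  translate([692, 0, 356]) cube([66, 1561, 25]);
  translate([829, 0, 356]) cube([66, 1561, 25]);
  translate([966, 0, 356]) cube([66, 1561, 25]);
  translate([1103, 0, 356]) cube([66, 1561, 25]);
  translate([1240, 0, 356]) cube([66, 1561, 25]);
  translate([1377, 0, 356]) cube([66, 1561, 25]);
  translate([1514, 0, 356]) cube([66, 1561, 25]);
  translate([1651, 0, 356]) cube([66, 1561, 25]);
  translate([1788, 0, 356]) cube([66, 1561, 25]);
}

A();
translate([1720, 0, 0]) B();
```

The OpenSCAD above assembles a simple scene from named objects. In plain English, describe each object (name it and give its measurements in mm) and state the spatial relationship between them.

A is a table with a 1680×991 mm rectangular top, 28 mm thick, top surface at z = 776 mm, supported by four 58×58 mm square legs, each inset 18 mm from the nearest pair of top edges, running from the floor.

B is a bed frame 2008 mm long (x) by 1561 mm wide (y). Four 73×73 mm corner posts, 419 mm tall, at the corners of the footprint. Four rails of 24 mm thickness and 160 mm height run between adjacent posts with their undersides at z = 196 mm, their outer faces flush with the outside of the frame (the two x-running rails run between the posts' inner faces; the two y-running rails run between the posts' inner faces). 13 slats, each 66 mm wide (x) and 25 mm thick, lie across the top of the two x-running rails, running the full 1561 mm width of the frame in y; the slats are evenly spaced along x between the inner faces of the end posts with equal gaps (rounded down to the nearest mm) at the −x end and between each pair — any rounding remainder accumulates at the +x end.

The bed frame is on the floor beside the table on its +x side.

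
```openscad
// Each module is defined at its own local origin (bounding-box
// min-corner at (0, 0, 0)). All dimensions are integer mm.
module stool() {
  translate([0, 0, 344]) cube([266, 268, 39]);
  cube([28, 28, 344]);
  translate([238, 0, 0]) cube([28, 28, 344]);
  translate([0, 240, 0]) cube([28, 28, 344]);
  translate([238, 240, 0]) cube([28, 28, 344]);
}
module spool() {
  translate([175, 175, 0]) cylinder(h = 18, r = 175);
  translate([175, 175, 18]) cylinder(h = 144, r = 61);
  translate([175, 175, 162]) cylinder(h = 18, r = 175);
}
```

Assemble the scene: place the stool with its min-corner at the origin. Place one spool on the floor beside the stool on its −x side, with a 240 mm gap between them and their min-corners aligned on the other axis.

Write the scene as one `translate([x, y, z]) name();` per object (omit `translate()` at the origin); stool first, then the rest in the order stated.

stool();
translate([-590, 0, 0]) spool();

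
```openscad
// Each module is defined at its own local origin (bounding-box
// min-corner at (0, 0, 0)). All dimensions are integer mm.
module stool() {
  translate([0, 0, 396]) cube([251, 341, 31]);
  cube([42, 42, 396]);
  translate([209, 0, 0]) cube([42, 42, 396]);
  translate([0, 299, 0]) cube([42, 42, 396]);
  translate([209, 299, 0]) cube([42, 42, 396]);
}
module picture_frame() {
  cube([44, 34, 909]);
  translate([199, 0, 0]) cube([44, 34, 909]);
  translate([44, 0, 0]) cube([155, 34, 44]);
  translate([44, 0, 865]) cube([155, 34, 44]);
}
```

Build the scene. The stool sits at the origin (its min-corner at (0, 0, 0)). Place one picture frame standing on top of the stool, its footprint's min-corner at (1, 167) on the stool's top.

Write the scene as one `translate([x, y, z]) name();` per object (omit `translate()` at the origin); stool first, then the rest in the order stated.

stool();
translate([1, 167, 427]) picture_frame();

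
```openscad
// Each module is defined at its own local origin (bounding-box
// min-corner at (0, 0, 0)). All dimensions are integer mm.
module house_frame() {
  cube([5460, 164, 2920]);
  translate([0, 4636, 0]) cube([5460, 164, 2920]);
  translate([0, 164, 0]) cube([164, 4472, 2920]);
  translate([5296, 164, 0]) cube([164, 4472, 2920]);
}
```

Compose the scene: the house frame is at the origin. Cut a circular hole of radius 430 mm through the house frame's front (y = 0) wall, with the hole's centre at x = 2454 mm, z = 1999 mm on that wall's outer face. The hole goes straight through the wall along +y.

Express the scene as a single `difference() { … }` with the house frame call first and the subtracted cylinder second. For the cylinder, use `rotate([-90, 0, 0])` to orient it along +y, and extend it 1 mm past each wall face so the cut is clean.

difference() {
  house_frame();
  translate([2454, -1, 1999]) rotate([-90, 0, 0]) cylinder(h = 166, r = 430);
}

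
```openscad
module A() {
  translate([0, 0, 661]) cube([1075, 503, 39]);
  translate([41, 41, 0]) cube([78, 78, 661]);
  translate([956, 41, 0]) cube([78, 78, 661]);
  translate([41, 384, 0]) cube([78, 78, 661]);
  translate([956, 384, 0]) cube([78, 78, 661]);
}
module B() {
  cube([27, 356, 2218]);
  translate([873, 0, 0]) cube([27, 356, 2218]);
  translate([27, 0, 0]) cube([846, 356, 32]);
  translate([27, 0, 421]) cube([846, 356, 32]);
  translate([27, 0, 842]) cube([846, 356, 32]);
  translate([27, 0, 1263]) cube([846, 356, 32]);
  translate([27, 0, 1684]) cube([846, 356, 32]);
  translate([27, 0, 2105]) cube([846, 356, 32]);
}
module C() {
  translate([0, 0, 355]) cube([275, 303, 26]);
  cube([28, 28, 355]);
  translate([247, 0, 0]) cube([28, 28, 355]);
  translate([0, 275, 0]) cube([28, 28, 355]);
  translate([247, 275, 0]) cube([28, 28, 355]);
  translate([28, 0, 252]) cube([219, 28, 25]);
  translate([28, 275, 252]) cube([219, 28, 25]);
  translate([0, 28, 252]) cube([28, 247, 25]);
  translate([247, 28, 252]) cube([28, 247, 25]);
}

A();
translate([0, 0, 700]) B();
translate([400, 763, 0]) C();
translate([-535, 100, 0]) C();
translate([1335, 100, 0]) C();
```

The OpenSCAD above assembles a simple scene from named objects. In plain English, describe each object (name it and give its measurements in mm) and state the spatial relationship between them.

A is a rectangular dining table. The top is 1075×503×39 mm with its upper surface at z = 700 mm. It stands on four 78×78 mm square legs, each inset 41 mm from the nearest pair of top edges, running from the floor to the underside of the top.

B is an open bookshelf. Two side panels, each 27 mm thick, 356 mm deep and 2218 mm tall, stand 900 mm apart (outside-to-outside). Between them sit 6 shelves, each 32 mm thick and 356 mm deep, spanning the full gap between the sides. The bottom shelf rests on the floor (its underside at z = 0) and the clear gap between one shelf's top and the next shelf's underside is 389 mm.

C is a four-legged stool. The seat is 275×303 mm, 26 mm thick, top at z = 381 mm. It stands on four square legs, each 28×28 mm in cross-section, from z = 0 to the seat underside, each flush with a corner of the seat. Four stretchers, 28 mm wide and 25 mm tall, connect adjacent legs with their undersides at z = 252 mm, each running between the inner faces of the legs it joins and aligned with the legs' outer faces on the other axis.

The bookshelf is on top of the table. Three stools sit around the table at the +y, −x, +x sides.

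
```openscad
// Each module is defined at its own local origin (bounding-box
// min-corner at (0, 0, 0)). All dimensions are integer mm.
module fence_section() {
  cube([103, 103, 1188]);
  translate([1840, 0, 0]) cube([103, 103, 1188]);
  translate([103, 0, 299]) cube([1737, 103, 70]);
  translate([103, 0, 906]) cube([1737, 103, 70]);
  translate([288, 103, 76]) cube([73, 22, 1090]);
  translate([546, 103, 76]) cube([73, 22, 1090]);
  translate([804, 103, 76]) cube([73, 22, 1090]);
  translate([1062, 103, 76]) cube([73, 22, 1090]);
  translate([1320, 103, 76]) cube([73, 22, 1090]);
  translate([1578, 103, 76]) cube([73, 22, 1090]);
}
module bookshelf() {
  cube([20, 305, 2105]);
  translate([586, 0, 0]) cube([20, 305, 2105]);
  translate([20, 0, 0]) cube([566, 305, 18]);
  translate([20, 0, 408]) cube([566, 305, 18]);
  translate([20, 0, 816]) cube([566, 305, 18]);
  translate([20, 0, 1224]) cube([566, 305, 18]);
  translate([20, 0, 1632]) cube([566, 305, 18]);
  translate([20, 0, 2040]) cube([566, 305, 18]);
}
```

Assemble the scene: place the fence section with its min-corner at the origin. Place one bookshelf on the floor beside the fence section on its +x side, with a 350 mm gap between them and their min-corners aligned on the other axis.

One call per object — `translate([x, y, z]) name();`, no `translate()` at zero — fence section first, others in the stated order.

fence_section();
translate([2293, 0, 0]) bookshelf();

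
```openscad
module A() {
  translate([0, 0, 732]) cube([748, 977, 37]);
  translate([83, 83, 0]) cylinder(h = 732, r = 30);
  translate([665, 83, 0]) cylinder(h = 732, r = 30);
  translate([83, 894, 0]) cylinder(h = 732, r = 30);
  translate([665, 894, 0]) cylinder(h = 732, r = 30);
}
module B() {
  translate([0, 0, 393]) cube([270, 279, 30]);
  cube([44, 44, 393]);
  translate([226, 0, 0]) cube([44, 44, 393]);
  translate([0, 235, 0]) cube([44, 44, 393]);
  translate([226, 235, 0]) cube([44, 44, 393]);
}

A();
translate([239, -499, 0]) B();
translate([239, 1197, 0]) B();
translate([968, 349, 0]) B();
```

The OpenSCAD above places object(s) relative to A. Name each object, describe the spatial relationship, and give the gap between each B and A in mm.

Each stool's nearest face is 220 mm from the table's bounding box.

A is a table. B is a stool. Three stools sit around the table at the −y, +y, +x sides. The gap between each stool and the table is 220 mm.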